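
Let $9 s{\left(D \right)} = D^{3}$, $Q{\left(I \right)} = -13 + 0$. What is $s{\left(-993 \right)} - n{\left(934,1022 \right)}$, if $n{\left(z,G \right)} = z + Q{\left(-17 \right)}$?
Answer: $-108794994$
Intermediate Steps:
$Q{\left(I \right)} = -13$
$n{\left(z,G \right)} = -13 + z$ ($n{\left(z,G \right)} = z - 13 = -13 + z$)
$s{\left(D \right)} = \frac{D^{3}}{9}$
$s{\left(-993 \right)} - n{\left(934,1022 \right)} = \frac{\left(-993\right)^{3}}{9} - \left(-13 + 934\right) = \frac{1}{9} \left(-979146657\right) - 921 = -108794073 - 921 = -108794994$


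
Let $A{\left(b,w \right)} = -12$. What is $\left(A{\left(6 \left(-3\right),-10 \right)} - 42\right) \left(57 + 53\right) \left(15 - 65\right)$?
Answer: $297000$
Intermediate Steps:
$\left(A{\left(6 \left(-3\right),-10 \right)} - 42\right) \left(57 + 53\right) \left(15 - 65\right) = \left(-12 - 42\right) \left(57 + 53\right) \left(15 - 65\right) = - 54 \cdot 110 \left(-50\right) = \left(-54\right) \left(-5500\right) = 297000$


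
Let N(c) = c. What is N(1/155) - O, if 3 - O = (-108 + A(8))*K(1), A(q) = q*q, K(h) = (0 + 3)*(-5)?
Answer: 101836/155 ≈ 657.01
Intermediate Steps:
K(h) = -15 (K(h) = 3*(-5) = -15)
A(q) = q²
O = -657 (O = 3 - (-108 + 8²)*(-15) = 3 - (-108 + 64)*(-15) = 3 - (-44)*(-15) = 3 - 1*660 = 3 - 660 = -657)
N(1/155) - O = 1/155 - 1*(-657) = 1/155 + 657 = 101836/155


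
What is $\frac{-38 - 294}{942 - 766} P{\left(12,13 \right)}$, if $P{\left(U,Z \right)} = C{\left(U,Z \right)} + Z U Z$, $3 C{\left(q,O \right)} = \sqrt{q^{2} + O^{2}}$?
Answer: $- \frac{42081}{11} - \frac{83 \sqrt{313}}{132} \approx -3836.7$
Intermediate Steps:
$C{\left(q,O \right)} = \frac{\sqrt{O^{2} + q^{2}}}{3}$ ($C{\left(q,O \right)} = \frac{\sqrt{q^{2} + O^{2}}}{3} = \frac{\sqrt{O^{2} + q^{2}}}{3}$)
$P{\left(U,Z \right)} = \frac{\sqrt{U^{2} + Z^{2}}}{3} + U Z^{2}$ ($P{\left(U,Z \right)} = \frac{\sqrt{Z^{2} + U^{2}}}{3} + Z U Z = \frac{\sqrt{U^{2} + Z^{2}}}{3} + U Z^{2}$)
$\frac{-38 - 294}{942 - 766} P{\left(12,13 \right)} = \frac{-38 - 294}{942 - 766} \left(\frac{\sqrt{12^{2} + 13^{2}}}{3} + 12 \cdot 13^{2}\right) = - \frac{332}{176} \left(\frac{\sqrt{144 + 169}}{3} + 12 \cdot 169\right) = \left(-332\right) \frac{1}{176} \left(\frac{\sqrt{313}}{3} + 2028\right) = - \frac{83 \left(2028 + \frac{\sqrt{313}}{3}\right)}{44} = - \frac{42081}{11} - \frac{83 \sqrt{313}}{132}$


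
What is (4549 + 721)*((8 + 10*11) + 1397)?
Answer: 7984050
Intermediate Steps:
(4549 + 721)*((8 + 10*11) + 1397) = 5270*((8 + 110) + 1397) = 5270*(118 + 1397) = 5270*1515 = 7984050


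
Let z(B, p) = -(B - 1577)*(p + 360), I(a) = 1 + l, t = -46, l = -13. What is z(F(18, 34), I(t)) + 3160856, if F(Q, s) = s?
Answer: 3697820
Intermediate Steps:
I(a) = -12 (I(a) = 1 - 13 = -12)
z(B, p) = -(-1577 + B)*(360 + p)
z(F(18, 34), I(t)) + 3160856 = (567720 - 360*34 + 1577*(-12) - 1*34*(-12)) + 3160856 = (567720 - 12240 - 18924 + 408) + 3160856 = 536964 + 3160856 = 3697820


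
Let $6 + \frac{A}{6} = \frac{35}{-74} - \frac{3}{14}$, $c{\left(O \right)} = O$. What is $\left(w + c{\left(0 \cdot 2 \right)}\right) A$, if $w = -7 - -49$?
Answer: $- \frac{62352}{37} \approx -1685.2$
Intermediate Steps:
$A = - \frac{10392}{259}$ ($A = -36 + 6 \left(\frac{35}{-74} - \frac{3}{14}\right) = -36 + 6 \left(35 \left(- \frac{1}{74}\right) - \frac{3}{14}\right) = -36 + 6 \left(- \frac{35}{74} - \frac{3}{14}\right) = -36 + 6 \left(- \frac{178}{259}\right) = -36 - \frac{1068}{259} = - \frac{10392}{259} \approx -40.124$)
$w = 42$ ($w = -7 + 49 = 42$)
$\left(w + c{\left(0 \cdot 2 \right)}\right) A = \left(42 + 0 \cdot 2\right) \left(- \frac{10392}{259}\right) = \left(42 + 0\right) \left(- \frac{10392}{259}\right) = 42 \left(- \frac{10392}{259}\right) = - \frac{62352}{37}$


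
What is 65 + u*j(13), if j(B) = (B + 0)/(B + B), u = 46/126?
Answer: 8213/126 ≈ 65.182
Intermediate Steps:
u = 23/63 (u = 46*(1/126) = 23/63 ≈ 0.36508)
j(B) = ½ (j(B) = B/((2*B)) = B*(1/(2*B)) = ½)
65 + u*j(13) = 65 + (23/63)*(½) = 65 + 23/126 = 8213/126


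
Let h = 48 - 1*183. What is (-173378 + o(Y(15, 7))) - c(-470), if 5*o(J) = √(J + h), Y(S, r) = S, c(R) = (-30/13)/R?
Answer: -105933961/611 + 2*I*√30/5 ≈ -1.7338e+5 + 2.1909*I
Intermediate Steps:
h = -135 (h = 48 - 183 = -135)
c(R) = -30/(13*R) (c(R) = (-30/13)/R = (-6*5/13)/R = -30/(13*R))
o(J) = √(-135 + J)/5 (o(J) = √(J - 135)/5 = √(-135 + J)/5)
(-173378 + o(Y(15, 7))) - c(-470) = (-173378 + √(-135 + 15)/5) - (-30)/(13*(-470)) = (-173378 + √(-120)/5) - (-30)*(-1)/(13*470) = (-173378 + (2*I*√30)/5) - 1*3/611 = (-173378 + 2*I*√30/5) - 3/611 = -105933961/611 + 2*I*√30/5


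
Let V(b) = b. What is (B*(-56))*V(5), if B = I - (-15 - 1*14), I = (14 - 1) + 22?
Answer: -17920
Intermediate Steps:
I = 35 (I = 13 + 22 = 35)
B = 64 (B = 35 - (-15 - 1*14) = 35 - (-15 - 14) = 35 - 1*(-29) = 35 + 29 = 64)
(B*(-56))*V(5) = (64*(-56))*5 = -3584*5 = -17920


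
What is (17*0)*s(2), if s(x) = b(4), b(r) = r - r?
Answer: 0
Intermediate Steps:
b(r) = 0
s(x) = 0
(17*0)*s(2) = (17*0)*0 = 0*0 = 0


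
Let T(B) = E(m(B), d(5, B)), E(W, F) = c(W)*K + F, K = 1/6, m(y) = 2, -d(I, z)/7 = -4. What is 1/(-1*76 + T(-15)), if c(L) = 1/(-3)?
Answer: -18/865 ≈ -0.020809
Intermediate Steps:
d(I, z) = 28 (d(I, z) = -7*(-4) = 28)
c(L) = -1/3
K = 1/6 ≈ 0.16667
E(W, F) = -1/18 + F (E(W, F) = -1/3*1/6 + F = -1/18 + F)
T(B) = 503/18 (T(B) = -1/18 + 28 = 503/18)
1/(-1*76 + T(-15)) = 1/(-1*76 + 503/18) = 1/(-76 + 503/18) = 1/(-865/18) = -18/865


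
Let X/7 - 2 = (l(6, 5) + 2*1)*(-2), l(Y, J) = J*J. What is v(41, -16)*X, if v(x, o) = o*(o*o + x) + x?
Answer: 1714804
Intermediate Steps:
l(Y, J) = J²
v(x, o) = x + o*(x + o²) (v(x, o) = o*(o² + x) + x = o*(x + o²) + x = x + o*(x + o²))
X = -364 (X = 14 + 7*((5² + 2*1)*(-2)) = 14 + 7*((25 + 2)*(-2)) = 14 + 7*(27*(-2)) = 14 + 7*(-54) = 14 - 378 = -364)
v(41, -16)*X = (41 + (-16)³ - 16*41)*(-364) = (41 - 4096 - 656)*(-364) = -4711*(-364) = 1714804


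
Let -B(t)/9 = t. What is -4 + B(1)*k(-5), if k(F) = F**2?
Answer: -229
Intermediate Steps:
B(t) = -9*t
-4 + B(1)*k(-5) = -4 - 9*1*(-5)**2 = -4 - 9*25 = -4 - 225 = -229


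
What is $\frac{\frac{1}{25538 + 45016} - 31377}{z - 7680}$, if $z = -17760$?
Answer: $\frac{2213772857}{1794893760} \approx 1.2334$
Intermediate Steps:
$\frac{\frac{1}{25538 + 45016} - 31377}{z - 7680} = \frac{\frac{1}{25538 + 45016} - 31377}{-17760 - 7680} = \frac{\frac{1}{70554} - 31377}{-25440} = \left(\frac{1}{70554} - 31377\right) \left(- \frac{1}{25440}\right) = \left(- \frac{2213772857}{70554}\right) \left(- \frac{1}{25440}\right) = \frac{2213772857}{1794893760}$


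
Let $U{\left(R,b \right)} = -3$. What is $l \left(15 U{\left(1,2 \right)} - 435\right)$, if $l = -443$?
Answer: $212640$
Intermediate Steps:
$l \left(15 U{\left(1,2 \right)} - 435\right) = - 443 \left(15 \left(-3\right) - 435\right) = - 443 \left(-45 - 435\right) = \left(-443\right) \left(-480\right) = 212640$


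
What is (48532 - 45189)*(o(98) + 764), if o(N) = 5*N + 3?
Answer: 4202151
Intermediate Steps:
o(N) = 3 + 5*N
(48532 - 45189)*(o(98) + 764) = (48532 - 45189)*((3 + 5*98) + 764) = 3343*((3 + 490) + 764) = 3343*(493 + 764) = 3343*1257 = 4202151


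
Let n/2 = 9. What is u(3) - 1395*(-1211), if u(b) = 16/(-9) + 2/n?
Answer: 5068030/3 ≈ 1.6893e+6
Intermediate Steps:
n = 18 (n = 2*9 = 18)
u(b) = -5/3 (u(b) = 16/(-9) + 2/18 = 16*(-⅑) + 2*(1/18) = -16/9 + ⅑ = -5/3)
u(3) - 1395*(-1211) = -5/3 - 1395*(-1211) = -5/3 + 1689345 = 5068030/3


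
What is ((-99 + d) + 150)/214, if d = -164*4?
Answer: -605/214 ≈ -2.8271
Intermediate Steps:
d = -656
((-99 + d) + 150)/214 = ((-99 - 656) + 150)/214 = (-755 + 150)*(1/214) = -605*1/214 = -605/214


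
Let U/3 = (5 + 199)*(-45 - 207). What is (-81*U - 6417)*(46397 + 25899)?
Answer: 902668119192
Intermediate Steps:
U = -154224 (U = 3*((5 + 199)*(-45 - 207)) = 3*(204*(-252)) = 3*(-51408) = -154224)
(-81*U - 6417)*(46397 + 25899) = (-81*(-154224) - 6417)*(46397 + 25899) = (12492144 - 6417)*72296 = 12485727*72296 = 902668119192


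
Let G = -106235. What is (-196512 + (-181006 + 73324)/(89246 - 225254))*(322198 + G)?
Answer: -962010653809447/22668 ≈ -4.2439e+10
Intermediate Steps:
(-196512 + (-181006 + 73324)/(89246 - 225254))*(322198 + G) = (-196512 + (-181006 + 73324)/(89246 - 225254))*(322198 - 106235) = (-196512 - 107682/(-136008))*215963 = (-196512 - 107682*(-1/136008))*215963 = (-196512 + 17947/22668)*215963 = -4454516069/22668*215963 = -962010653809447/22668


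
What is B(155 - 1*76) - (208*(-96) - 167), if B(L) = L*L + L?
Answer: 26455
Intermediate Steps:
B(L) = L + L**2 (B(L) = L**2 + L = L + L**2)
B(155 - 1*76) - (208*(-96) - 167) = (155 - 1*76)*(1 + (155 - 1*76)) - (208*(-96) - 167) = (155 - 76)*(1 + (155 - 76)) - (-19968 - 167) = 79*(1 + 79) - 1*(-20135) = 79*80 + 20135 = 6320 + 20135 = 26455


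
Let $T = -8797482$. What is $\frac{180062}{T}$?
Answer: $- \frac{90031}{4398741} \approx -0.020467$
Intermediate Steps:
$\frac{180062}{T} = \frac{180062}{-8797482} = 180062 \left(- \frac{1}{8797482}\right) = - \frac{90031}{4398741}$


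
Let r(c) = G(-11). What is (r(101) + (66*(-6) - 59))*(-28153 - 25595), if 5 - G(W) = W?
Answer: 23595372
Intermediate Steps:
G(W) = 5 - W
r(c) = 16 (r(c) = 5 - 1*(-11) = 5 + 11 = 16)
(r(101) + (66*(-6) - 59))*(-28153 - 25595) = (16 + (66*(-6) - 59))*(-28153 - 25595) = (16 + (-396 - 59))*(-53748) = (16 - 455)*(-53748) = -439*(-53748) = 23595372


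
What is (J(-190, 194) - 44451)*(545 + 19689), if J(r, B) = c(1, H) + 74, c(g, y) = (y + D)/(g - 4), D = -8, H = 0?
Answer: -2693610782/3 ≈ -8.9787e+8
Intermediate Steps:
c(g, y) = (-8 + y)/(-4 + g) (c(g, y) = (y - 8)/(g - 4) = (-8 + y)/(-4 + g))
J(r, B) = 230/3 (J(r, B) = (-8 + 0)/(-4 + 1) + 74 = -8/(-3) + 74 = -⅓*(-8) + 74 = 8/3 + 74 = 230/3)
(J(-190, 194) - 44451)*(545 + 19689) = (230/3 - 44451)*(545 + 19689) = -133123/3*20234 = -2693610782/3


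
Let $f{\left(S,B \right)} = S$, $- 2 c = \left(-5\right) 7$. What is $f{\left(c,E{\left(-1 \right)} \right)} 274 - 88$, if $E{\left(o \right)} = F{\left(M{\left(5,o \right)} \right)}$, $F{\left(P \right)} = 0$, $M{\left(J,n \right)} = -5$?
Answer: $4707$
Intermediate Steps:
$E{\left(o \right)} = 0$
$c = \frac{35}{2}$ ($c = - \frac{\left(-5\right) 7}{2} = \left(- \frac{1}{2}\right) \left(-35\right) = \frac{35}{2} \approx 17.5$)
$f{\left(c,E{\left(-1 \right)} \right)} 274 - 88 = \frac{35}{2} \cdot 274 - 88 = 4795 - 88 = 4707$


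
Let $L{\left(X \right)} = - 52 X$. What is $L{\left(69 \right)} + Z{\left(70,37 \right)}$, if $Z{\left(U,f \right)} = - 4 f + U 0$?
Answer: $-3736$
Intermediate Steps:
$Z{\left(U,f \right)} = - 4 f$ ($Z{\left(U,f \right)} = - 4 f + 0 = - 4 f$)
$L{\left(69 \right)} + Z{\left(70,37 \right)} = \left(-52\right) 69 - 148 = -3588 - 148 = -3736$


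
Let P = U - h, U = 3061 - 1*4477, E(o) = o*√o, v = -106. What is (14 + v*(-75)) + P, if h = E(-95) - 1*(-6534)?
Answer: 14 + 95*I*√95 ≈ 14.0 + 925.95*I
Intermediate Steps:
E(o) = o^(3/2)
h = 6534 - 95*I*√95 (h = (-95)^(3/2) - 1*(-6534) = -95*I*√95 + 6534 = 6534 - 95*I*√95 ≈ 6534.0 - 925.95*I)
U = -1416 (U = 3061 - 4477 = -1416)
P = -7950 + 95*I*√95 (P = -1416 - (6534 - 95*I*√95) = -1416 + (-6534 + 95*I*√95) = -7950 + 95*I*√95 ≈ -7950.0 + 925.95*I)
(14 + v*(-75)) + P = (14 - 106*(-75)) + (-7950 + 95*I*√95) = (14 + 7950) + (-7950 + 95*I*√95) = 7964 + (-7950 + 95*I*√95) = 14 + 95*I*√95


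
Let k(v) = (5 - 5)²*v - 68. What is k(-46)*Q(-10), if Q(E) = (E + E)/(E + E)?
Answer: -68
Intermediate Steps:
Q(E) = 1 (Q(E) = (2*E)/((2*E)) = (2*E)*(1/(2*E)) = 1)
k(v) = -68 (k(v) = 0²*v - 68 = 0*v - 68 = 0 - 68 = -68)
k(-46)*Q(-10) = -68*1 = -68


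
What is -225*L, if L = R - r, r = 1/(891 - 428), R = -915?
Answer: 95320350/463 ≈ 2.0588e+5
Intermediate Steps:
r = 1/463 ≈ 0.0021598
L = -423646/463 (L = -915 - 1*1/463 = -915 - 1/463 = -423646/463 ≈ -915.00)
-225*L = -225*(-423646/463) = 95320350/463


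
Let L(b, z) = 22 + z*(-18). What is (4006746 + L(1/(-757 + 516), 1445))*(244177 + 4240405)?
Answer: 17852035673156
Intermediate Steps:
L(b, z) = 22 - 18*z
(4006746 + L(1/(-757 + 516), 1445))*(244177 + 4240405) = (4006746 + (22 - 18*1445))*(244177 + 4240405) = (4006746 + (22 - 26010))*4484582 = (4006746 - 25988)*4484582 = 3980758*4484582 = 17852035673156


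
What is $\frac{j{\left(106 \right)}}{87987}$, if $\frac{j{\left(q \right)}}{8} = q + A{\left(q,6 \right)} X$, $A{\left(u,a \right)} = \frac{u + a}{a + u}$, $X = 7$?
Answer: $\frac{904}{87987} \approx 0.010274$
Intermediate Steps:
$A{\left(u,a \right)} = 1$ ($A{\left(u,a \right)} = \frac{a + u}{a + u} = 1$)
$j{\left(q \right)} = 56 + 8 q$ ($j{\left(q \right)} = 8 \left(q + 1 \cdot 7\right) = 8 \left(q + 7\right) = 8 \left(7 + q\right) = 56 + 8 q$)
$\frac{j{\left(106 \right)}}{87987} = \frac{56 + 8 \cdot 106}{87987} = \left(56 + 848\right) \frac{1}{87987} = 904 \cdot \frac{1}{87987} = \frac{904}{87987}$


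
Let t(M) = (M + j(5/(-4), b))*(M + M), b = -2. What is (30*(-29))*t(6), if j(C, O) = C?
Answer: -49590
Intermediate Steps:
t(M) = 2*M*(-5/4 + M) (t(M) = (M + 5/(-4))*(M + M) = (M + 5*(-¼))*(2*M) = (M - 5/4)*(2*M) = (-5/4 + M)*(2*M) = 2*M*(-5/4 + M))
(30*(-29))*t(6) = (30*(-29))*((½)*6*(-5 + 4*6)) = -435*6*(-5 + 24) = -435*6*19 = -870*57 = -49590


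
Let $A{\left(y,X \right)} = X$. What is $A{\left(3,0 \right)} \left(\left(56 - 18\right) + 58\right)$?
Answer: $0$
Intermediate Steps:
$A{\left(3,0 \right)} \left(\left(56 - 18\right) + 58\right) = 0 \left(\left(56 - 18\right) + 58\right) = 0 \left(38 + 58\right) = 0 \cdot 96 = 0$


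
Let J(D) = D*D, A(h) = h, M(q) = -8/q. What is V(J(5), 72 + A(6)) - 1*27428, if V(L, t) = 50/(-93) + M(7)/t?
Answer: -77375946/2821 ≈ -27429.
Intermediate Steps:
J(D) = D**2
V(L, t) = -50/93 - 8/(7*t) (V(L, t) = 50/(-93) + (-8/7)/t = 50*(-1/93) + (-8*1/7)/t = -50/93 - 8/(7*t))
V(J(5), 72 + A(6)) - 1*27428 = 2*(-372 - 175*(72 + 6))/(651*(72 + 6)) - 1*27428 = (2/651)*(-372 - 175*78)/78 - 27428 = (2/651)*(1/78)*(-372 - 13650) - 27428 = (2/651)*(1/78)*(-14022) - 27428 = -1558/2821 - 27428 = -77375946/2821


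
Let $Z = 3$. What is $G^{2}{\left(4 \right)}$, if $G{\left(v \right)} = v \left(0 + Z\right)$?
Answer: $144$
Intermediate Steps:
$G{\left(v \right)} = 3 v$ ($G{\left(v \right)} = v \left(0 + 3\right) = v 3 = 3 v$)
$G^{2}{\left(4 \right)} = \left(3 \cdot 4\right)^{2} = 12^{2} = 144$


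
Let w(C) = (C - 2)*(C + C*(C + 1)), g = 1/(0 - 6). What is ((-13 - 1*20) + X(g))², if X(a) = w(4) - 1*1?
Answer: 196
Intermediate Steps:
g = -⅙ (g = 1/(-6) = -⅙ ≈ -0.16667)
w(C) = (-2 + C)*(C + C*(1 + C))
X(a) = 47 (X(a) = 4*(-4 + 4²) - 1*1 = 4*(-4 + 16) - 1 = 4*12 - 1 = 48 - 1 = 47)
((-13 - 1*20) + X(g))² = ((-13 - 1*20) + 47)² = ((-13 - 20) + 47)² = (-33 + 47)² = 14² = 196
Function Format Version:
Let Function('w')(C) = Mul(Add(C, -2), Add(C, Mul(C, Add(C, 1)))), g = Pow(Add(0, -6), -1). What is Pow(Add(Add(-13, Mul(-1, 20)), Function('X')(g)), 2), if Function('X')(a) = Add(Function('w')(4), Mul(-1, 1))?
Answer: 196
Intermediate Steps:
g = Rational(-1, 6) (g = Pow(-6, -1) = Rational(-1, 6) ≈ -0.16667)
Function('w')(C) = Mul(Add(-2, C), Add(C, Mul(C, Add(1, C))))
Function('X')(a) = 47 (Function('X')(a) = Add(Mul(4, Add(-4, Pow(4, 2))), Mul(-1, 1)) = Add(Mul(4, Add(-4, 16)), -1) = Add(Mul(4, 12), -1) = Add(48, -1) = 47)
Pow(Add(Add(-13, Mul(-1, 20)), Function('X')(g)), 2) = Pow(Add(Add(-13, Mul(-1, 20)), 47), 2) = Pow(Add(Add(-13, -20), 47), 2) = Pow(Add(-33, 47), 2) = Pow(14, 2) = 196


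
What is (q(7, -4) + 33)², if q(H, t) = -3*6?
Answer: 225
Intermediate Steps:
q(H, t) = -18
(q(7, -4) + 33)² = (-18 + 33)² = 15² = 225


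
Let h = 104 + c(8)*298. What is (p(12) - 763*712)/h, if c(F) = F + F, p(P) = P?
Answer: -135811/1218 ≈ -111.50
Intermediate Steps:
c(F) = 2*F
h = 4872 (h = 104 + (2*8)*298 = 104 + 16*298 = 104 + 4768 = 4872)
(p(12) - 763*712)/h = (12 - 763*712)/4872 = (12 - 543256)*(1/4872) = -543244*1/4872 = -135811/1218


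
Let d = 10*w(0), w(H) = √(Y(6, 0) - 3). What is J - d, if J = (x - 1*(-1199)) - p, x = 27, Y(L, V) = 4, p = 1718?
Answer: -502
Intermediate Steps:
w(H) = 1 (w(H) = √(4 - 3) = √1 = 1)
d = 10 (d = 10*1 = 10)
J = -492 (J = (27 - 1*(-1199)) - 1*1718 = (27 + 1199) - 1718 = 1226 - 1718 = -492)
J - d = -492 - 1*10 = -492 - 10 = -502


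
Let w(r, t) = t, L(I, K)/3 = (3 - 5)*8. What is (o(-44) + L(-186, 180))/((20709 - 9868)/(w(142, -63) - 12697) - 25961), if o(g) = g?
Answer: 1173920/331273201 ≈ 0.0035437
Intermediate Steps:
L(I, K) = -48 (L(I, K) = 3*((3 - 5)*8) = 3*(-2*8) = 3*(-16) = -48)
(o(-44) + L(-186, 180))/((20709 - 9868)/(w(142, -63) - 12697) - 25961) = (-44 - 48)/((20709 - 9868)/(-63 - 12697) - 25961) = -92/(10841/(-12760) - 25961) = -92/(10841*(-1/12760) - 25961) = -92/(-10841/12760 - 25961) = -92/(-331273201/12760) = -92*(-12760/331273201) = 1173920/331273201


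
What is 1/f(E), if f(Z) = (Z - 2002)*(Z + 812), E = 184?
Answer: -1/1810728 ≈ -5.5226e-7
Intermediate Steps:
f(Z) = (-2002 + Z)*(812 + Z)
1/f(E) = 1/(-1625624 + 184² - 1190*184) = 1/(-1625624 + 33856 - 218960) = 1/(-1810728) = -1/1810728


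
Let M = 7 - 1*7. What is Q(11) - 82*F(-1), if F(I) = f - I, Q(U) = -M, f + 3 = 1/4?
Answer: 287/2 ≈ 143.50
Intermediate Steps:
M = 0 (M = 7 - 7 = 0)
f = -11/4 (f = -3 + 1/4 = -3 + 1*(¼) = -3 + ¼ = -11/4 ≈ -2.7500)
Q(U) = 0 (Q(U) = -1*0 = 0)
F(I) = -11/4 - I
Q(11) - 82*F(-1) = 0 - 82*(-11/4 - 1*(-1)) = 0 - 82*(-11/4 + 1) = 0 - 82*(-7/4) = 0 + 287/2 = 287/2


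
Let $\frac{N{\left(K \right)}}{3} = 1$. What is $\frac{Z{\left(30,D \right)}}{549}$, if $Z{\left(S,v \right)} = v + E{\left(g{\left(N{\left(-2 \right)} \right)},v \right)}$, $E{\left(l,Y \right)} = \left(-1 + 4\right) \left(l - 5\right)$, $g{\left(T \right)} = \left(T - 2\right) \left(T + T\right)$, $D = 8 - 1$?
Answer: $\frac{10}{549} \approx 0.018215$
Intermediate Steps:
$N{\left(K \right)} = 3$ ($N{\left(K \right)} = 3 \cdot 1 = 3$)
$D = 7$
$g{\left(T \right)} = 2 T \left(-2 + T\right)$ ($g{\left(T \right)} = \left(-2 + T\right) 2 T = 2 T \left(-2 + T\right)$)
$E{\left(l,Y \right)} = -15 + 3 l$ ($E{\left(l,Y \right)} = 3 \left(-5 + l\right) = -15 + 3 l$)
$Z{\left(S,v \right)} = 3 + v$ ($Z{\left(S,v \right)} = v - \left(15 - 3 \cdot 2 \cdot 3 \left(-2 + 3\right)\right) = v - \left(15 - 3 \cdot 2 \cdot 3 \cdot 1\right) = v + \left(-15 + 3 \cdot 6\right) = v + \left(-15 + 18\right) = v + 3 = 3 + v$)
$\frac{Z{\left(30,D \right)}}{549} = \frac{3 + 7}{549} = 10 \cdot \frac{1}{549} = \frac{10}{549}$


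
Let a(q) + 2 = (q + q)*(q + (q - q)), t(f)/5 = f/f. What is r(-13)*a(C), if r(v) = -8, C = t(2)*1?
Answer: -384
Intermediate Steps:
t(f) = 5 (t(f) = 5*(f/f) = 5*1 = 5)
C = 5 (C = 5*1 = 5)
a(q) = -2 + 2*q² (a(q) = -2 + (q + q)*(q + (q - q)) = -2 + (2*q)*(q + 0) = -2 + (2*q)*q = -2 + 2*q²)
r(-13)*a(C) = -8*(-2 + 2*5²) = -8*(-2 + 2*25) = -8*(-2 + 50) = -8*48 = -384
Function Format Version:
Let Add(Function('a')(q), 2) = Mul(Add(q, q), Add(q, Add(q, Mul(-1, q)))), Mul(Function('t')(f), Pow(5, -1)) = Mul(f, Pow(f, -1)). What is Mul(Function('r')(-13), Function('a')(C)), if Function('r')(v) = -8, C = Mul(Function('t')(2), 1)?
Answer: -384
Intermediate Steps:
Function('t')(f) = 5 (Function('t')(f) = Mul(5, Mul(f, Pow(f, -1))) = Mul(5, 1) = 5)
C = 5 (C = Mul(5, 1) = 5)
Function('a')(q) = Add(-2, Mul(2, Pow(q, 2))) (Function('a')(q) = Add(-2, Mul(Add(q, q), Add(q, Add(q, Mul(-1, q))))) = Add(-2, Mul(Mul(2, q), Add(q, 0))) = Add(-2, Mul(Mul(2, q), q)) = Add(-2, Mul(2, Pow(q, 2))))
Mul(Function('r')(-13), Function('a')(C)) = Mul(-8, Add(-2, Mul(2, Pow(5, 2)))) = Mul(-8, Add(-2, Mul(2, 25))) = Mul(-8, Add(-2, 50)) = Mul(-8, 48) = -384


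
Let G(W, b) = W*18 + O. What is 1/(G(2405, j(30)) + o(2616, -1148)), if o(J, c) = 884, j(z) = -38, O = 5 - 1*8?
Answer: 1/44171 ≈ 2.2639e-5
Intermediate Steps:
O = -3 (O = 5 - 8 = -3)
G(W, b) = -3 + 18*W (G(W, b) = W*18 - 3 = 18*W - 3 = -3 + 18*W)
1/(G(2405, j(30)) + o(2616, -1148)) = 1/((-3 + 18*2405) + 884) = 1/((-3 + 43290) + 884) = 1/(43287 + 884) = 1/44171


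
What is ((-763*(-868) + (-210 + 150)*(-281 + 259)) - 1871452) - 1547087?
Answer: -2754935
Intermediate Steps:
((-763*(-868) + (-210 + 150)*(-281 + 259)) - 1871452) - 1547087 = ((662284 - 60*(-22)) - 1871452) - 1547087 = ((662284 + 1320) - 1871452) - 1547087 = (663604 - 1871452) - 1547087 = -1207848 - 1547087 = -2754935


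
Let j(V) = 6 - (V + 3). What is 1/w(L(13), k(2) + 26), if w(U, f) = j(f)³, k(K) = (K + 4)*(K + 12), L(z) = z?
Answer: -1/1225043 ≈ -8.1630e-7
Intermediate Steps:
j(V) = 3 - V (j(V) = 6 - (3 + V) = 6 + (-3 - V) = 3 - V)
k(K) = (4 + K)*(12 + K)
w(U, f) = (3 - f)³
1/w(L(13), k(2) + 26) = 1/(-(-3 + ((48 + 2² + 16*2) + 26))³) = 1/(-(-3 + ((48 + 4 + 32) + 26))³) = 1/(-(-3 + (84 + 26))³) = 1/(-(-3 + 110)³) = 1/(-1*107³) = 1/(-1*1225043) = 1/(-1225043) = -1/1225043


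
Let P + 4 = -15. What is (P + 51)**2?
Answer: 1024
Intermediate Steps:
P = -19 (P = -4 - 15 = -19)
(P + 51)**2 = (-19 + 51)**2 = 32**2 = 1024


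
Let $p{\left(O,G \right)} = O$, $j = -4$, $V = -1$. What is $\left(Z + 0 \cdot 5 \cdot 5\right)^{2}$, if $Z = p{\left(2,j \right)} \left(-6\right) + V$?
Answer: $169$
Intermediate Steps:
$Z = -13$ ($Z = 2 \left(-6\right) - 1 = -12 - 1 = -13$)
$\left(Z + 0 \cdot 5 \cdot 5\right)^{2} = \left(-13 + 0 \cdot 5 \cdot 5\right)^{2} = \left(-13 + 0 \cdot 5\right)^{2} = \left(-13 + 0\right)^{2} = \left(-13\right)^{2} = 169$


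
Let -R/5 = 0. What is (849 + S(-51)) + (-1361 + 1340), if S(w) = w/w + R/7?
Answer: 829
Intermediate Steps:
R = 0 (R = -5*0 = 0)
S(w) = 1 (S(w) = w/w + 0/7 = 1 + 0*(1/7) = 1 + 0 = 1)
(849 + S(-51)) + (-1361 + 1340) = (849 + 1) + (-1361 + 1340) = 850 - 21 = 829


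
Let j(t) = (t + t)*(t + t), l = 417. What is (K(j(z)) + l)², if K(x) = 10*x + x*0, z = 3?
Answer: 603729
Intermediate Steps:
j(t) = 4*t² (j(t) = (2*t)*(2*t) = 4*t²)
K(x) = 10*x (K(x) = 10*x + 0 = 10*x)
(K(j(z)) + l)² = (10*(4*3²) + 417)² = (10*(4*9) + 417)² = (10*36 + 417)² = (360 + 417)² = 777² = 603729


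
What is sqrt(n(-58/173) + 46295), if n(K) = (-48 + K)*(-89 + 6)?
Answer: 3*sqrt(167292557)/173 ≈ 224.29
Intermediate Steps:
n(K) = 3984 - 83*K (n(K) = (-48 + K)*(-83) = 3984 - 83*K)
sqrt(n(-58/173) + 46295) = sqrt((3984 - (-4814)/173) + 46295) = sqrt((3984 - 83*(-58/173)) + 46295) = sqrt((3984 + 4814/173) + 46295) = sqrt(694046/173 + 46295) = sqrt(8703081/173) = 3*sqrt(167292557)/173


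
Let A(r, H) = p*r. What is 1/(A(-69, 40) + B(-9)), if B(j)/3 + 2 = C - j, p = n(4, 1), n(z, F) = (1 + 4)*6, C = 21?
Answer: -1/1986 ≈ -0.00050353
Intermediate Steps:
n(z, F) = 30 (n(z, F) = 5*6 = 30)
p = 30
B(j) = 57 - 3*j (B(j) = -6 + 3*(21 - j) = -6 + (63 - 3*j) = 57 - 3*j)
A(r, H) = 30*r
1/(A(-69, 40) + B(-9)) = 1/(30*(-69) + (57 - 3*(-9))) = 1/(-2070 + (57 + 27)) = 1/(-2070 + 84) = 1/(-1986) = -1/1986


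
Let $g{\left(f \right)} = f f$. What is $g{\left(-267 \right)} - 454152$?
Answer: $-382863$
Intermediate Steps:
$g{\left(f \right)} = f^{2}$
$g{\left(-267 \right)} - 454152 = \left(-267\right)^{2} - 454152 = 71289 - 454152 = -382863$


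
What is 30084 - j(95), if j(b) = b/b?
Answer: 30083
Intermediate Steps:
j(b) = 1
30084 - j(95) = 30084 - 1*1 = 30084 - 1 = 30083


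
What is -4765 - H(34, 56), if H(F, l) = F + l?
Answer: -4855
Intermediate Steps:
-4765 - H(34, 56) = -4765 - (34 + 56) = -4765 - 1*90 = -4765 - 90 = -4855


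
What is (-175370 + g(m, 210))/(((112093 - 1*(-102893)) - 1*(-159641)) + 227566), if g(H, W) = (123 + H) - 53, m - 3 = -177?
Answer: -175474/602193 ≈ -0.29139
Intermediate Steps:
m = -174 (m = 3 - 177 = -174)
g(H, W) = 70 + H
(-175370 + g(m, 210))/(((112093 - 1*(-102893)) - 1*(-159641)) + 227566) = (-175370 + (70 - 174))/(((112093 - 1*(-102893)) - 1*(-159641)) + 227566) = (-175370 - 104)/(((112093 + 102893) + 159641) + 227566) = -175474/((214986 + 159641) + 227566) = -175474/(374627 + 227566) = -175474/602193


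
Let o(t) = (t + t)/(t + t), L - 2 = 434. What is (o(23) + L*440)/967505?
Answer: 191841/967505 ≈ 0.19828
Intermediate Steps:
L = 436 (L = 2 + 434 = 436)
o(t) = 1 (o(t) = (2*t)/((2*t)) = (2*t)*(1/(2*t)) = 1)
(o(23) + L*440)/967505 = (1 + 436*440)/967505 = (1 + 191840)*(1/967505) = 191841*(1/967505) = 191841/967505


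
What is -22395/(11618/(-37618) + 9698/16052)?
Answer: -3380772356430/44581807 ≈ -75833.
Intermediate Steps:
-22395/(11618/(-37618) + 9698/16052) = -22395/(11618*(-1/37618) + 9698*(1/16052)) = -22395/(-5809/18809 + 4849/8026) = -22395/44581807/150961034 = -22395*150961034/44581807 = -3380772356430/44581807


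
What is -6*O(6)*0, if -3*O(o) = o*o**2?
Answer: 0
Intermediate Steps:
O(o) = -o**3/3 (O(o) = -o*o**2/3 = -o**3/3)
-6*O(6)*0 = -(-2)*6**3*0 = -(-2)*216*0 = -6*(-72)*0 = 432*0 = 0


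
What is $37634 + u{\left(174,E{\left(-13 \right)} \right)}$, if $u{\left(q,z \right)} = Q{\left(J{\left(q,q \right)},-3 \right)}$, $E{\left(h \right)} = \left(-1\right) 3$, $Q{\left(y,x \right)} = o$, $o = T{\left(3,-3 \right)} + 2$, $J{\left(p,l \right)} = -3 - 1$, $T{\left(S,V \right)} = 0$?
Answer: $37636$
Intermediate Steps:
$J{\left(p,l \right)} = -4$ ($J{\left(p,l \right)} = -3 - 1 = -4$)
$o = 2$ ($o = 0 + 2 = 2$)
$Q{\left(y,x \right)} = 2$
$E{\left(h \right)} = -3$
$u{\left(q,z \right)} = 2$
$37634 + u{\left(174,E{\left(-13 \right)} \right)} = 37634 + 2 = 37636$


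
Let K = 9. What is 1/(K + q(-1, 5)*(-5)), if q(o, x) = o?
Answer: 1/14 ≈ 0.071429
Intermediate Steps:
1/(K + q(-1, 5)*(-5)) = 1/(9 - 1*(-5)) = 1/(9 + 5) = 1/14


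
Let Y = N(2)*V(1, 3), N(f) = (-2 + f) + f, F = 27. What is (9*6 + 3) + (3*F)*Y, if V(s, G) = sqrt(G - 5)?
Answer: 57 + 162*I*sqrt(2) ≈ 57.0 + 229.1*I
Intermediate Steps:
V(s, G) = sqrt(-5 + G)
N(f) = -2 + 2*f
Y = 2*I*sqrt(2) (Y = (-2 + 2*2)*sqrt(-5 + 3) = (-2 + 4)*sqrt(-2) = 2*(I*sqrt(2)) = 2*I*sqrt(2) ≈ 2.8284*I)
(9*6 + 3) + (3*F)*Y = (9*6 + 3) + (3*27)*(2*I*sqrt(2)) = (54 + 3) + 81*(2*I*sqrt(2)) = 57 + 162*I*sqrt(2)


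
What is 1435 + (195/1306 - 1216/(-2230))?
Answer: 2090644123/1456190 ≈ 1435.7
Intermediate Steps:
1435 + (195/1306 - 1216/(-2230)) = 1435 + (195*(1/1306) - 1216*(-1/2230)) = 1435 + (195/1306 + 608/1115) = 1435 + 1011473/1456190 = 2090644123/1456190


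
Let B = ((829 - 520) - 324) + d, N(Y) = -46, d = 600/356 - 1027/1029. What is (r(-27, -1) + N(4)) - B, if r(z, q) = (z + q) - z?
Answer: -2993539/91581 ≈ -32.687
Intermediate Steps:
r(z, q) = q (r(z, q) = (q + z) - z = q)
d = 62947/91581 (d = 600*(1/356) - 1027*1/1029 = 150/89 - 1027/1029 = 62947/91581 ≈ 0.68734)
B = -1310768/91581 (B = ((829 - 520) - 324) + 62947/91581 = (309 - 324) + 62947/91581 = -15 + 62947/91581 = -1310768/91581 ≈ -14.313)
(r(-27, -1) + N(4)) - B = (-1 - 46) - 1*(-1310768/91581) = -47 + 1310768/91581 = -2993539/91581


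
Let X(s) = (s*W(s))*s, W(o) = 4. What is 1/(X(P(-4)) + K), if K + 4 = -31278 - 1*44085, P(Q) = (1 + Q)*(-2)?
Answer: -1/75223 ≈ -1.3294e-5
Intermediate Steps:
P(Q) = -2 - 2*Q
K = -75367 (K = -4 + (-31278 - 1*44085) = -4 + (-31278 - 44085) = -4 - 75363 = -75367)
X(s) = 4*s² (X(s) = (s*4)*s = (4*s)*s = 4*s²)
1/(X(P(-4)) + K) = 1/(4*(-2 - 2*(-4))² - 75367) = 1/(4*(-2 + 8)² - 75367) = 1/(4*6² - 75367) = 1/(4*36 - 75367) = 1/(144 - 75367) = 1/(-75223) = -1/75223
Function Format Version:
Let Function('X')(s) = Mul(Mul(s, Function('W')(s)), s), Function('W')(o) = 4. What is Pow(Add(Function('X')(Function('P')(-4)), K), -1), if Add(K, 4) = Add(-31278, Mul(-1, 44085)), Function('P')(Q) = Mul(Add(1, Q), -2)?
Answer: Rational(-1, 75223) ≈ -1.3294e-5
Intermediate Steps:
Function('P')(Q) = Add(-2, Mul(-2, Q))
K = -75367 (K = Add(-4, Add(-31278, Mul(-1, 44085))) = Add(-4, Add(-31278, -44085)) = Add(-4, -75363) = -75367)
Function('X')(s) = Mul(4, Pow(s, 2)) (Function('X')(s) = Mul(Mul(s, 4), s) = Mul(Mul(4, s), s) = Mul(4, Pow(s, 2)))
Pow(Add(Function('X')(Function('P')(-4)), K), -1) = Pow(Add(Mul(4, Pow(Add(-2, Mul(-2, -4)), 2)), -75367), -1) = Pow(Add(Mul(4, Pow(Add(-2, 8), 2)), -75367), -1) = Pow(Add(Mul(4, Pow(6, 2)), -75367), -1) = Pow(Add(Mul(4, 36), -75367), -1) = Pow(Add(144, -75367), -1) = Pow(-75223, -1) = Rational(-1, 75223)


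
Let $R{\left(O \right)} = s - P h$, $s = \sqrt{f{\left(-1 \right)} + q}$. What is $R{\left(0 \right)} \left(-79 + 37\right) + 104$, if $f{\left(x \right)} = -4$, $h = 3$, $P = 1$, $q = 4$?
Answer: $230$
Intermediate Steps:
$s = 0$ ($s = \sqrt{-4 + 4} = \sqrt{0} = 0$)
$R{\left(O \right)} = -3$ ($R{\left(O \right)} = 0 - 1 \cdot 3 = 0 - 3 = -3$)
$R{\left(0 \right)} \left(-79 + 37\right) + 104 = - 3 \left(-79 + 37\right) + 104 = \left(-3\right) \left(-42\right) + 104 = 126 + 104 = 230$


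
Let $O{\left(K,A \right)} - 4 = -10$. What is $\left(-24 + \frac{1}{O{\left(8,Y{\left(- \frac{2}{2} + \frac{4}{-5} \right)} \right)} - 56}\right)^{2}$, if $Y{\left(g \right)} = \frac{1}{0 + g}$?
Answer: $\frac{2217121}{3844} \approx 576.77$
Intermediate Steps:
$Y{\left(g \right)} = \frac{1}{g}$
$O{\left(K,A \right)} = -6$ ($O{\left(K,A \right)} = 4 - 10 = -6$)
$\left(-24 + \frac{1}{O{\left(8,Y{\left(- \frac{2}{2} + \frac{4}{-5} \right)} \right)} - 56}\right)^{2} = \left(-24 + \frac{1}{-6 - 56}\right)^{2} = \left(-24 + \frac{1}{-62}\right)^{2} = \left(-24 - \frac{1}{62}\right)^{2} = \left(- \frac{1489}{62}\right)^{2} = \frac{2217121}{3844}$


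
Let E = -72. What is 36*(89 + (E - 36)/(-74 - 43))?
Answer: 42084/13 ≈ 3237.2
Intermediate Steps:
36*(89 + (E - 36)/(-74 - 43)) = 36*(89 + (-72 - 36)/(-74 - 43)) = 36*(89 - 108/(-117)) = 36*(89 - 108*(-1/117)) = 36*(89 + 12/13) = 36*(1169/13) = 42084/13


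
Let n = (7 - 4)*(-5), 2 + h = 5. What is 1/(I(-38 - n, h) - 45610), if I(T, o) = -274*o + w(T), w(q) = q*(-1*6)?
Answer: -1/46294 ≈ -2.1601e-5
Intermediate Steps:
w(q) = -6*q (w(q) = q*(-6) = -6*q)
h = 3 (h = -2 + 5 = 3)
n = -15 (n = 3*(-5) = -15)
I(T, o) = -274*o - 6*T
1/(I(-38 - n, h) - 45610) = 1/((-274*3 - 6*(-38 - 1*(-15))) - 45610) = 1/((-822 - 6*(-38 + 15)) - 45610) = 1/((-822 - 6*(-23)) - 45610) = 1/((-822 + 138) - 45610) = 1/(-684 - 45610) = 1/(-46294) = -1/46294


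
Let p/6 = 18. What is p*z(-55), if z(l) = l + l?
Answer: -11880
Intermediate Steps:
z(l) = 2*l
p = 108 (p = 6*18 = 108)
p*z(-55) = 108*(2*(-55)) = 108*(-110) = -11880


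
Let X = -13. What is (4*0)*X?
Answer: 0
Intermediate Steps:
(4*0)*X = (4*0)*(-13) = 0*(-13) = 0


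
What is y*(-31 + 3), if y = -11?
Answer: 308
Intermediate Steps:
y*(-31 + 3) = -11*(-31 + 3) = -11*(-28) = 308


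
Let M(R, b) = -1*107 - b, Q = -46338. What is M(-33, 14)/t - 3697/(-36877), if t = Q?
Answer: 175773703/1708806426 ≈ 0.10286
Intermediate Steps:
t = -46338
M(R, b) = -107 - b
M(-33, 14)/t - 3697/(-36877) = (-107 - 1*14)/(-46338) - 3697/(-36877) = (-107 - 14)*(-1/46338) - 3697*(-1/36877) = -121*(-1/46338) + 3697/36877 = 121/46338 + 3697/36877 = 175773703/1708806426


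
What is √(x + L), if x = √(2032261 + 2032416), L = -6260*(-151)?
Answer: √(945260 + √4064677) ≈ 973.28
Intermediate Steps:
L = 945260
x = √4064677 ≈ 2016.1
√(x + L) = √(√4064677 + 945260) = √(945260 + √4064677)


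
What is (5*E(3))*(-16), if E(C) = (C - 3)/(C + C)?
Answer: 0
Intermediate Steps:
E(C) = (-3 + C)/(2*C) (E(C) = (-3 + C)/((2*C)) = (-3 + C)*(1/(2*C)) = (-3 + C)/(2*C))
(5*E(3))*(-16) = (5*((1/2)*(-3 + 3)/3))*(-16) = (5*((1/2)*(1/3)*0))*(-16) = (5*0)*(-16) = 0*(-16) = 0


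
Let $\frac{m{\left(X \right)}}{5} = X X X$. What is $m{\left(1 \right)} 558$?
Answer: $2790$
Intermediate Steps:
$m{\left(X \right)} = 5 X^{3}$ ($m{\left(X \right)} = 5 X X X = 5 X^{2} X = 5 X^{3}$)
$m{\left(1 \right)} 558 = 5 \cdot 1^{3} \cdot 558 = 5 \cdot 1 \cdot 558 = 5 \cdot 558 = 2790$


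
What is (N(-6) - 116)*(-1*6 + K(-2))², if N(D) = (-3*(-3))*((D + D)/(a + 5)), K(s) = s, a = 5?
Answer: -40576/5 ≈ -8115.2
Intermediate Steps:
N(D) = 9*D/5 (N(D) = (-3*(-3))*((D + D)/(5 + 5)) = 9*((2*D)/10) = 9*((2*D)*(⅒)) = 9*(D/5) = 9*D/5)
(N(-6) - 116)*(-1*6 + K(-2))² = ((9/5)*(-6) - 116)*(-1*6 - 2)² = (-54/5 - 116)*(-6 - 2)² = -634/5*(-8)² = -634/5*64 = -40576/5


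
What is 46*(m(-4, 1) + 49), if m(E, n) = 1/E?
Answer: 4485/2 ≈ 2242.5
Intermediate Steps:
46*(m(-4, 1) + 49) = 46*(1/(-4) + 49) = 46*(-¼ + 49) = 46*(195/4) = 4485/2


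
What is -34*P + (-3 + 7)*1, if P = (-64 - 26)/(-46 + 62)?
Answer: 781/4 ≈ 195.25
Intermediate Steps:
P = -45/8 (P = -90/16 = -90*1/16 = -45/8 ≈ -5.6250)
-34*P + (-3 + 7)*1 = -34*(-45/8) + (-3 + 7)*1 = 765/4 + 4*1 = 765/4 + 4 = 781/4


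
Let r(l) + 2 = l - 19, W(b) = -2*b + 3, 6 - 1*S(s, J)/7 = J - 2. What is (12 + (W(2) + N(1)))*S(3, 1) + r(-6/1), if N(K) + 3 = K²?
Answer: 414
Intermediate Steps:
S(s, J) = 56 - 7*J (S(s, J) = 42 - 7*(J - 2) = 42 - 7*(-2 + J) = 42 + (14 - 7*J) = 56 - 7*J)
W(b) = 3 - 2*b
N(K) = -3 + K²
r(l) = -21 + l (r(l) = -2 + (l - 19) = -2 + (-19 + l) = -21 + l)
(12 + (W(2) + N(1)))*S(3, 1) + r(-6/1) = (12 + ((3 - 2*2) + (-3 + 1²)))*(56 - 7*1) + (-21 - 6/1) = (12 + ((3 - 4) + (-3 + 1)))*(56 - 7) + (-21 - 6*1) = (12 + (-1 - 2))*49 + (-21 - 6) = (12 - 3)*49 - 27 = 9*49 - 27 = 441 - 27 = 414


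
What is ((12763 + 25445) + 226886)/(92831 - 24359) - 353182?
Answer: -12091406405/34236 ≈ -3.5318e+5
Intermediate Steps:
((12763 + 25445) + 226886)/(92831 - 24359) - 353182 = (38208 + 226886)/68472 - 353182 = 265094*(1/68472) - 353182 = 132547/34236 - 353182 = -12091406405/34236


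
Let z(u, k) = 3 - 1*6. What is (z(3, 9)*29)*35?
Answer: -3045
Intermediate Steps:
z(u, k) = -3 (z(u, k) = 3 - 6 = -3)
(z(3, 9)*29)*35 = -3*29*35 = -87*35 = -3045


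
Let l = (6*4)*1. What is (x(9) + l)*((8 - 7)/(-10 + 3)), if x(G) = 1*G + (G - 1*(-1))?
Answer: -43/7 ≈ -6.1429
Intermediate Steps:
x(G) = 1 + 2*G (x(G) = G + (G + 1) = G + (1 + G) = 1 + 2*G)
l = 24 (l = 24*1 = 24)
(x(9) + l)*((8 - 7)/(-10 + 3)) = ((1 + 2*9) + 24)*((8 - 7)/(-10 + 3)) = ((1 + 18) + 24)*(1/(-7)) = (19 + 24)*(1*(-1/7)) = 43*(-1/7) = -43/7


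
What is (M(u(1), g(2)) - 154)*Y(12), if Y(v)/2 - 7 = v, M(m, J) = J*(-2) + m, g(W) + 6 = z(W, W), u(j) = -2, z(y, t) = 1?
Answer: -5548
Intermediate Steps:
g(W) = -5 (g(W) = -6 + 1 = -5)
M(m, J) = m - 2*J (M(m, J) = -2*J + m = m - 2*J)
Y(v) = 14 + 2*v
(M(u(1), g(2)) - 154)*Y(12) = ((-2 - 2*(-5)) - 154)*(14 + 2*12) = ((-2 + 10) - 154)*(14 + 24) = (8 - 154)*38 = -146*38 = -5548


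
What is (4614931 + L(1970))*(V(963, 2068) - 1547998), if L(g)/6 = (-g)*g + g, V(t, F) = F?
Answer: 28844965248570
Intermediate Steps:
L(g) = -6*g**2 + 6*g (L(g) = 6*((-g)*g + g) = 6*(-g**2 + g) = 6*(g - g**2) = -6*g**2 + 6*g)
(4614931 + L(1970))*(V(963, 2068) - 1547998) = (4614931 + 6*1970*(1 - 1*1970))*(2068 - 1547998) = (4614931 + 6*1970*(1 - 1970))*(-1545930) = (4614931 + 6*1970*(-1969))*(-1545930) = (4614931 - 23273580)*(-1545930) = -18658649*(-1545930) = 28844965248570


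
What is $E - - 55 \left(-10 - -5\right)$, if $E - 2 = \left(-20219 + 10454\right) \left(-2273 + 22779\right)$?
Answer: $-200241363$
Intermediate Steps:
$E = -200241088$ ($E = 2 + \left(-20219 + 10454\right) \left(-2273 + 22779\right) = 2 - 200241090 = -200241088$)
$E - - 55 \left(-10 - -5\right) = -200241088 - - 55 \left(-10 - -5\right) = -200241088 - - 55 \left(-10 + 5\right) = -200241088 - \left(-55\right) \left(-5\right) = -200241088 - 275 = -200241363$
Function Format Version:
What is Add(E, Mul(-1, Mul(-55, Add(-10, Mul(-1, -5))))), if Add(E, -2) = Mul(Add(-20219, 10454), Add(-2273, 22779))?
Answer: -200241363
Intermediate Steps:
E = -200241088 (E = Add(2, Mul(Add(-20219, 10454), Add(-2273, 22779))) = Add(2, Mul(-9765, 20506)) = Add(2, -200241090) = -200241088)
Add(E, Mul(-1, Mul(-55, Add(-10, Mul(-1, -5))))) = Add(-200241088, Mul(-1, Mul(-55, Add(-10, Mul(-1, -5))))) = Add(-200241088, Mul(-1, Mul(-55, Add(-10, 5)))) = Add(-200241088, Mul(-1, Mul(-55, -5))) = Add(-200241088, Mul(-1, 275)) = Add(-200241088, -275) = -200241363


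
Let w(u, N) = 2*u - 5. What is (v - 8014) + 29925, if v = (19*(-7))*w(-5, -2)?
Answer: 23906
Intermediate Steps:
w(u, N) = -5 + 2*u
v = 1995 (v = (19*(-7))*(-5 + 2*(-5)) = -133*(-5 - 10) = -133*(-15) = 1995)
(v - 8014) + 29925 = (1995 - 8014) + 29925 = -6019 + 29925 = 23906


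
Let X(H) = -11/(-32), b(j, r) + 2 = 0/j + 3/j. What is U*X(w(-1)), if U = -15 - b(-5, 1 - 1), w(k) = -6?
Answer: -341/80 ≈ -4.2625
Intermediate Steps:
b(j, r) = -2 + 3/j (b(j, r) = -2 + (0/j + 3/j) = -2 + (0 + 3/j) = -2 + 3/j)
X(H) = 11/32 (X(H) = -11*(-1/32) = 11/32)
U = -62/5 (U = -15 - (-2 + 3/(-5)) = -15 - (-2 + 3*(-⅕)) = -15 - (-2 - ⅗) = -15 - 1*(-13/5) = -15 + 13/5 = -62/5 ≈ -12.400)
U*X(w(-1)) = -62/5*11/32 = -341/80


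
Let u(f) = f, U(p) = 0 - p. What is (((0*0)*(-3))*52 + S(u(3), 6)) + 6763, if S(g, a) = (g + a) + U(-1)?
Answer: 6773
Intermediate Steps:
U(p) = -p
S(g, a) = 1 + a + g (S(g, a) = (g + a) - 1*(-1) = (a + g) + 1 = 1 + a + g)
(((0*0)*(-3))*52 + S(u(3), 6)) + 6763 = (((0*0)*(-3))*52 + (1 + 6 + 3)) + 6763 = ((0*(-3))*52 + 10) + 6763 = (0*52 + 10) + 6763 = (0 + 10) + 6763 = 10 + 6763 = 6773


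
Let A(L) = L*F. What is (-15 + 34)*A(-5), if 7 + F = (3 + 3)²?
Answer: -2755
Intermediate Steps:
F = 29 (F = -7 + (3 + 3)² = -7 + 6² = -7 + 36 = 29)
A(L) = 29*L (A(L) = L*29 = 29*L)
(-15 + 34)*A(-5) = (-15 + 34)*(29*(-5)) = 19*(-145) = -2755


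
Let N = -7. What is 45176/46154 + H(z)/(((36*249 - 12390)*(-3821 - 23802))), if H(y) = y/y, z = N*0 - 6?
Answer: 2137646981101/2183924156646 ≈ 0.97881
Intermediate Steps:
z = -6 (z = -7*0 - 6 = 0 - 6 = -6)
H(y) = 1
45176/46154 + H(z)/(((36*249 - 12390)*(-3821 - 23802))) = 45176/46154 + 1/((36*249 - 12390)*(-3821 - 23802)) = 45176*(1/46154) + 1/((8964 - 12390)*(-27623)) = 22588/23077 + 1/(-3426*(-27623)) = 22588/23077 + 1/94636398 = 2137646981101/2183924156646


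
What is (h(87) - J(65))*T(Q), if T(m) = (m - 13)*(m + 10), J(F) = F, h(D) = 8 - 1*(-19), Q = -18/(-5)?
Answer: 121448/25 ≈ 4857.9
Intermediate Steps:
Q = 18/5 (Q = -18*(-⅕) = 18/5 ≈ 3.6000)
h(D) = 27 (h(D) = 8 + 19 = 27)
T(m) = (-13 + m)*(10 + m)
(h(87) - J(65))*T(Q) = (27 - 1*65)*(-130 + (18/5)² - 3*18/5) = (27 - 65)*(-130 + 324/25 - 54/5) = -38*(-3196/25) = 121448/25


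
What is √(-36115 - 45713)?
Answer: 6*I*√2273 ≈ 286.06*I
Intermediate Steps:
√(-36115 - 45713) = √(-81828) = 6*I*√2273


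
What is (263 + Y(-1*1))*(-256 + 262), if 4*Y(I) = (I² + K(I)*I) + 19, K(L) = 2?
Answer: 1605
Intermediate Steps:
Y(I) = 19/4 + I/2 + I²/4 (Y(I) = ((I² + 2*I) + 19)/4 = (19 + I² + 2*I)/4 = 19/4 + I/2 + I²/4)
(263 + Y(-1*1))*(-256 + 262) = (263 + (19/4 + (-1*1)/2 + (-1*1)²/4))*(-256 + 262) = (263 + (19/4 + (½)*(-1) + (¼)*(-1)²))*6 = (263 + (19/4 - ½ + (¼)*1))*6 = (263 + (19/4 - ½ + ¼))*6 = (263 + 9/2)*6 = (535/2)*6 = 1605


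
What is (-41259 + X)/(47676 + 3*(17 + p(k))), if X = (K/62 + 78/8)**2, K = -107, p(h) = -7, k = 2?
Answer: -633408359/733527456 ≈ -0.86351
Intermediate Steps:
X = 990025/15376 (X = (-107/62 + 78/8)**2 = (-107*1/62 + 78*(1/8))**2 = (-107/62 + 39/4)**2 = (995/124)**2 = 990025/15376 ≈ 64.388)
(-41259 + X)/(47676 + 3*(17 + p(k))) = (-41259 + 990025/15376)/(47676 + 3*(17 - 7)) = -633408359/(15376*(47676 + 3*10)) = -633408359/(15376*(47676 + 30)) = -633408359/15376/47706 = -633408359/15376*1/47706 = -633408359/733527456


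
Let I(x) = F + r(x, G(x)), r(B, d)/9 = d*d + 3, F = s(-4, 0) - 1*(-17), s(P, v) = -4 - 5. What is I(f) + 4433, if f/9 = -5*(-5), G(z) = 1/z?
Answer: 25132501/5625 ≈ 4468.0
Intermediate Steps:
s(P, v) = -9
F = 8 (F = -9 - 1*(-17) = -9 + 17 = 8)
r(B, d) = 27 + 9*d² (r(B, d) = 9*(d*d + 3) = 9*(d² + 3) = 9*(3 + d²) = 27 + 9*d²)
f = 225 (f = 9*(-5*(-5)) = 9*25 = 225)
I(x) = 35 + 9/x² (I(x) = 8 + (27 + 9*(1/x)²) = 8 + (27 + 9/x²) = 35 + 9/x²)
I(f) + 4433 = (35 + 9/225²) + 4433 = (35 + 9*(1/50625)) + 4433 = (35 + 1/5625) + 4433 = 196876/5625 + 4433 = 25132501/5625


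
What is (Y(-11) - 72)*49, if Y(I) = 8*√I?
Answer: -3528 + 392*I*√11 ≈ -3528.0 + 1300.1*I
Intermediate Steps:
(Y(-11) - 72)*49 = (8*√(-11) - 72)*49 = (8*(I*√11) - 72)*49 = (8*I*√11 - 72)*49 = (-72 + 8*I*√11)*49 = -3528 + 392*I*√11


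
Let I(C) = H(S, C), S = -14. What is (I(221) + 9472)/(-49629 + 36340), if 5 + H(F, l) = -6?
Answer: -9461/13289 ≈ -0.71194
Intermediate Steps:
H(F, l) = -11 (H(F, l) = -5 - 6 = -11)
I(C) = -11
(I(221) + 9472)/(-49629 + 36340) = (-11 + 9472)/(-49629 + 36340) = 9461/(-13289) = 9461*(-1/13289) = -9461/13289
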